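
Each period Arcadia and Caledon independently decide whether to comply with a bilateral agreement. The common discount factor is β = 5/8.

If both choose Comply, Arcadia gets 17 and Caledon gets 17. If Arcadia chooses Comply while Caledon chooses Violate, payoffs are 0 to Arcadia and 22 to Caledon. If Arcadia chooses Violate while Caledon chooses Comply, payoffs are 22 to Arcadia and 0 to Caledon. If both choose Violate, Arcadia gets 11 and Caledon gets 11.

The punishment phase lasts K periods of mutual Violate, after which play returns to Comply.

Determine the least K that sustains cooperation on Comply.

2

IC: β(1−β^K)/(1−β) ≥ (22−17)/(17−11) = 5/6.
With β = 5/8: need 1 − β^K ≥ 5/6·(1−5/8)/(5/8), i.e. β^K ≤ 0.5000.
Since (5/8)^1 = 0.6250 and (5/8)^2 = 0.3906, the smallest such K is 2.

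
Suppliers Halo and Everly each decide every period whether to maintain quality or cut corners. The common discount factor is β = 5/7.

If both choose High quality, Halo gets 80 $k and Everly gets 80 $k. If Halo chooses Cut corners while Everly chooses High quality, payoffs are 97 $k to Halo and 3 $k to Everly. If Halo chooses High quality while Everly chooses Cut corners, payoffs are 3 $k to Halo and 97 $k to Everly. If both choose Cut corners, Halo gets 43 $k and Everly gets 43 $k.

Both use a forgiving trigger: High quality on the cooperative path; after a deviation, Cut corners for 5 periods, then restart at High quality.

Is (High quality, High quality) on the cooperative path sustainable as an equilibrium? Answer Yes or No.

Yes

Comparing payoff streams over the 6 periods until play realigns: cooperate → 80(1+β+…+β^5); deviate → 97 + 43(β+…+β^5).
Cooperation is sustained iff (80−43)(β+…+β^5) ≥ 97−80.
β+…+β^5 = 5/7·(1−(5/7)^5)/(1−5/7) = 2.0352, and (97−80)/(80−43) = 0.4595.
2.0352 ≥ 0.4595, so cooperation is sustainable.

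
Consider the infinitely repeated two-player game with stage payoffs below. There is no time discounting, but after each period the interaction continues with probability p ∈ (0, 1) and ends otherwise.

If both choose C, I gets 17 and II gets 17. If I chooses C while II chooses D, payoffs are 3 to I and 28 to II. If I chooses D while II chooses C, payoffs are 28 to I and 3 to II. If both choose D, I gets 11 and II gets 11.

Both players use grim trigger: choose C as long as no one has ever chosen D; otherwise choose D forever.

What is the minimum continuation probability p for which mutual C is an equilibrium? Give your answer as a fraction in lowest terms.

11/17

With no time discounting, the continuation probability p plays the role of the discount factor.
Grim-trigger IC: 17/(1−p) ≥ 28 + 11p/(1−p) ⇒ p ≥ (28−17)/(28−11) = 11/17.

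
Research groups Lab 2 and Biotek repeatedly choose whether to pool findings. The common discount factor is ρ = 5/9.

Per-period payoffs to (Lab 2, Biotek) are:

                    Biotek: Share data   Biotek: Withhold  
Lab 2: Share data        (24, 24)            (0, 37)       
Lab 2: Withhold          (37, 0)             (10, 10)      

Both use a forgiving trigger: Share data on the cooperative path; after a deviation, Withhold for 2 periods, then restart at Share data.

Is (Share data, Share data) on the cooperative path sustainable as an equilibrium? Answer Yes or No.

IC: ρ+…+ρ^2 ≥ (37−24)/(24−10) = 13/14.
At ρ = 5/9: partial sum = 0.8642 < 0.9286. Cooperation not sustainable.

No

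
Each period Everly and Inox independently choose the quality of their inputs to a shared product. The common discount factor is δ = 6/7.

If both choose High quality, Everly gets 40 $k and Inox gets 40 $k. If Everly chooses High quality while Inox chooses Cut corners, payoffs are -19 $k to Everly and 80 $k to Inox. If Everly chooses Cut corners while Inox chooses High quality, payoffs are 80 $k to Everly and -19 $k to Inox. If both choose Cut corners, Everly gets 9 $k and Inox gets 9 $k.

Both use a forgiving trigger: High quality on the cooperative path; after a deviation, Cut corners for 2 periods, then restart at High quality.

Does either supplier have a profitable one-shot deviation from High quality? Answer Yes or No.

No

IC: δ+…+δ^2 ≥ (80−40)/(40−9) = 40/31.
At δ = 6/7: partial sum = 1.5918 ≥ 1.2903. Cooperation sustainable.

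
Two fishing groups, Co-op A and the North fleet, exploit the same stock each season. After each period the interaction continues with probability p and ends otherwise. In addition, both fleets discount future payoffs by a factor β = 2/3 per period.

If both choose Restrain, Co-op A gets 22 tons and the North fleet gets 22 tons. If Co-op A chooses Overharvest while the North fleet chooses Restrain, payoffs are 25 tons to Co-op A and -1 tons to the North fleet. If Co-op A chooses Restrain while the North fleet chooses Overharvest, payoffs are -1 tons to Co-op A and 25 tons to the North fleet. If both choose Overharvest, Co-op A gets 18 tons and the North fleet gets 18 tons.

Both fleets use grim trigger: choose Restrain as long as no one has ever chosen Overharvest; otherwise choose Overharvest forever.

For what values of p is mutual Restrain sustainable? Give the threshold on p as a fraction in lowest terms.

9/14

Expected continuation weight on next period's payoff is β·p = 2/3·p, which plays the role of the discount factor.
Cooperation requires 2/3·p ≥ (25−22)/(25−18) = 3/7, hence p ≥ 9/14.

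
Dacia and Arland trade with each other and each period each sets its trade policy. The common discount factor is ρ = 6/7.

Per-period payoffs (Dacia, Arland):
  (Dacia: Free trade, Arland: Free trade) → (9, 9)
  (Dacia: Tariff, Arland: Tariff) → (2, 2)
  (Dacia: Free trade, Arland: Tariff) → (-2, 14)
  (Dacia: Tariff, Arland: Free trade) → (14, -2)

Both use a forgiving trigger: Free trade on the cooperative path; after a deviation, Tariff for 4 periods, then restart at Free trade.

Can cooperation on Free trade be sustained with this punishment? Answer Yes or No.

Yes

A one-shot deviation gives 14 now, then 2 for 4 periods, then back to 9.
Gain from deviating: (14−9) today; loss: (9−2) in each of the next 4 periods.
No-deviation condition: (9−2)(ρ+…+ρ^4) ≥ 14−9, i.e. ρ+…+ρ^4 ≥ 5/7.
At ρ = 6/7: ρ+…+ρ^4 = 2.7613 ≥ 0.7143.
So cooperation is sustainable.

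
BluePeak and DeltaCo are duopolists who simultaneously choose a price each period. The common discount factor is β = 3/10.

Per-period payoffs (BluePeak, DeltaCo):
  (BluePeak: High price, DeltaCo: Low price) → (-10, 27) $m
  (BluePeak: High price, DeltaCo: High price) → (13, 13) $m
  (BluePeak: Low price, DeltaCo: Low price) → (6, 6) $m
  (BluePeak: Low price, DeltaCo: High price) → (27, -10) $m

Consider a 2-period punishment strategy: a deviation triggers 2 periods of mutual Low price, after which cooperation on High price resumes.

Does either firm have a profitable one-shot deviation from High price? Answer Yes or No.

A one-shot deviation gives 27 now, then 6 for 2 periods, then back to 13.
Gain from deviating: (27−13) today; loss: (13−6) in each of the next 2 periods.
No-deviation condition: (13−6)(β+…+β^2) ≥ 27−13, i.e. β+…+β^2 ≥ 2.
At β = 3/10: β+…+β^2 = 0.3900 < 2.0000.
So cooperation is not sustainable.

Yes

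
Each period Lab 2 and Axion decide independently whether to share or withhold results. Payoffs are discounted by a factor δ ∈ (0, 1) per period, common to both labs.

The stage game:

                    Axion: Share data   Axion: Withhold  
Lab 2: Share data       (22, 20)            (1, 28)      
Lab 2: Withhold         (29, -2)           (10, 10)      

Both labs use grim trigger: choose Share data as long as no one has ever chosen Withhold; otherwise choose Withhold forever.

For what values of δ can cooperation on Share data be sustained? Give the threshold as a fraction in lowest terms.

4/9

Lab 2's threshold: (29−22)/(29−10) = 7/19.
Axion's threshold: (28−20)/(28−10) = 4/9.
7/19 < 4/9, so Axion binds and δ* = 4/9.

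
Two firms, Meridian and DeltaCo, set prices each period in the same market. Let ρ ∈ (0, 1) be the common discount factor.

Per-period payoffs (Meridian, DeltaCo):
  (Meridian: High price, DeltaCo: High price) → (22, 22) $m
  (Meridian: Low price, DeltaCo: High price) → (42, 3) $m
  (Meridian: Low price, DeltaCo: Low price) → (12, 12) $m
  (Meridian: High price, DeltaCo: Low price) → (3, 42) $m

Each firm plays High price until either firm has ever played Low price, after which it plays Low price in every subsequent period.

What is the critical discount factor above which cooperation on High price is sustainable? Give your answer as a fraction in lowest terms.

Cooperation forever yields 22 each period: 22/(1−ρ).
Deviating yields 42 once, then 12 forever: 42 + 12ρ/(1−ρ).
No profitable deviation requires 22/(1−ρ) ≥ 42 + 12ρ/(1−ρ).
Multiplying by (1−ρ): 22 ≥ 42(1−ρ) + 12ρ = 42 − 30ρ.
So 30ρ ≥ 20, i.e. ρ ≥ 20/30 = 2/3.

2/3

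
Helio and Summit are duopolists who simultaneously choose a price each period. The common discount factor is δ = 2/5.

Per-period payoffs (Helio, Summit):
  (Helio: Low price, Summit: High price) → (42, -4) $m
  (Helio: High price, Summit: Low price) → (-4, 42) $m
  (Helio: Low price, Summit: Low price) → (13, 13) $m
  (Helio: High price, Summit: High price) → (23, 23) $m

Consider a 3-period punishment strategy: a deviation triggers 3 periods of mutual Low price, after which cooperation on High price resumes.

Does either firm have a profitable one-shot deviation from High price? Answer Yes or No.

IC: δ+…+δ^3 ≥ (42−23)/(23−13) = 19/10.
At δ = 2/5: partial sum = 0.6240 < 1.9000. Cooperation not sustainable.

Yes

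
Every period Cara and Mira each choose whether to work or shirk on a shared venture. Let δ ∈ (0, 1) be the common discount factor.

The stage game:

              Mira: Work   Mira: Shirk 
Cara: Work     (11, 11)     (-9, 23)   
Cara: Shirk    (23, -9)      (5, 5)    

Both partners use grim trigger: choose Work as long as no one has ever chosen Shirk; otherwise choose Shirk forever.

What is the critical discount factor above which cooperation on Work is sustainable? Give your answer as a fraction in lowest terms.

2/3

Under grim trigger the critical discount factor is (T−C)/(T−P) with T = 23, C = 11, P = 5.
δ* = (23−11)/(23−5) = 12/18 = 2/3.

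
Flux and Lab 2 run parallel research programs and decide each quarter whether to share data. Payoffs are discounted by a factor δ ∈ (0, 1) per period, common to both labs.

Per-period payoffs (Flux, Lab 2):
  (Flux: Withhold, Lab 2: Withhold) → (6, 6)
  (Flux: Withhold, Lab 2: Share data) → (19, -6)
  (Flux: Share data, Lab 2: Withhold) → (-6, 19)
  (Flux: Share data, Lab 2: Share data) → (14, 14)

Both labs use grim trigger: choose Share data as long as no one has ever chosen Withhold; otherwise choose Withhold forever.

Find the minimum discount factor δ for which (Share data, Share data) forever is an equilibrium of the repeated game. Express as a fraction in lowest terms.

Under grim trigger the critical discount factor is (T−C)/(T−P) with T = 19, C = 14, P = 6.
δ* = (19−14)/(19−6) = 5/13.

5/13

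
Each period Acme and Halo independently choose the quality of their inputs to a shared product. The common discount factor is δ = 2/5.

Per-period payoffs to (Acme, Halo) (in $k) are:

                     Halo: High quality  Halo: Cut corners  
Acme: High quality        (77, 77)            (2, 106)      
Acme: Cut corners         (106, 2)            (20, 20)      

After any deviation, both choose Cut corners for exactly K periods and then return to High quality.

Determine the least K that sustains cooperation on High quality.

IC: δ(1−δ^K)/(1−δ) ≥ (106−77)/(77−20) = 29/57.
With δ = 2/5: need 1 − δ^K ≥ 29/57·(1−2/5)/(2/5), i.e. δ^K ≤ 0.2368.
Since (2/5)^1 = 0.4000 and (2/5)^2 = 0.1600, the smallest such K is 2.

2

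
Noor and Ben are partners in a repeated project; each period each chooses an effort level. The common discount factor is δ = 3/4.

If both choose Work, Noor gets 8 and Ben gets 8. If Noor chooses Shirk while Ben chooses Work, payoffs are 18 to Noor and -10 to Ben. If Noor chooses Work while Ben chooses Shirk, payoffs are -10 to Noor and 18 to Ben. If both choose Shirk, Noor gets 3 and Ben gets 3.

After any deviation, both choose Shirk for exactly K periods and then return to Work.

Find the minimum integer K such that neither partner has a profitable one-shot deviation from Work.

4

Need Σ_{k=1}^{K} δ^k ≥ (18−8)/(8−3) = 2.0000 at δ = 3/4.
At K = 3 the sum is 1.7344 < 2.0000; at K = 4 it is 2.0508 ≥ 2.0000.
So the minimum punishment length is K = 4.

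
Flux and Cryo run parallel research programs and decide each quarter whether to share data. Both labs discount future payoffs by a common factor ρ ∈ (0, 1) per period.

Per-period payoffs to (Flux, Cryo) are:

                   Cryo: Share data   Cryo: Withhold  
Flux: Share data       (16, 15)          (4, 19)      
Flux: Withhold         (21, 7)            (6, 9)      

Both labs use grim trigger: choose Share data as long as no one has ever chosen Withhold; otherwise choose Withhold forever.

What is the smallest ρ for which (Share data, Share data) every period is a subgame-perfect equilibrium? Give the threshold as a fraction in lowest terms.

2/5

For Flux: deviation gain 21−16 = 5, per-period punishment loss 16−6 = 10. IC gives ρ ≥ 5/15 = 1/3.
For Cryo: gain 4, loss 6 per period, so ρ ≥ 4/10 = 2/5.
The tighter constraint is Cryo's, so cooperation needs ρ ≥ 2/5.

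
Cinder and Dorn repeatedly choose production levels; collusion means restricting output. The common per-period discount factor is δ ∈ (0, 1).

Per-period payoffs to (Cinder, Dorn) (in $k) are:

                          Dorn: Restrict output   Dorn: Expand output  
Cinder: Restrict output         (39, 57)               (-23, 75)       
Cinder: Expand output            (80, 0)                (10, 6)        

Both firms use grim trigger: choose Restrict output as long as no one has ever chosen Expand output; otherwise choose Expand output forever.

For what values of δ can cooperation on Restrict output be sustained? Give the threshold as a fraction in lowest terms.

Cinder's threshold: (80−39)/(80−10) = 41/70.
Dorn's threshold: (75−57)/(75−6) = 6/23.
41/70 > 6/23, so Cinder binds and δ* = 41/70.

41/70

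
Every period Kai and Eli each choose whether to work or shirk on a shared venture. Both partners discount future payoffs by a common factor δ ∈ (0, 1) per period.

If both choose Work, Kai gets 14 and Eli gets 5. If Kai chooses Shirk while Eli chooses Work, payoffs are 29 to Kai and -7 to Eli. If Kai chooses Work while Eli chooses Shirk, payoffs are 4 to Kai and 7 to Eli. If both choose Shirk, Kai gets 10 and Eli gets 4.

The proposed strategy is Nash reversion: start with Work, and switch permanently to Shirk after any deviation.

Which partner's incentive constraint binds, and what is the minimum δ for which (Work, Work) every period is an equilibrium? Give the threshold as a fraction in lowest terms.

Kai; δ ≥ 15/19

Kai: cooperation gives 14 each period; deviation gives 29 once then 10 forever.
  14/(1−δ) ≥ 29 + 10δ/(1−δ) ⇒ δ ≥ 15/19.
Eli: cooperation gives 5 each period; deviation gives 7 once then 4 forever.
  δ ≥ 2/3.
Both must hold, so the binding constraint is Kai's: δ ≥ 15/19.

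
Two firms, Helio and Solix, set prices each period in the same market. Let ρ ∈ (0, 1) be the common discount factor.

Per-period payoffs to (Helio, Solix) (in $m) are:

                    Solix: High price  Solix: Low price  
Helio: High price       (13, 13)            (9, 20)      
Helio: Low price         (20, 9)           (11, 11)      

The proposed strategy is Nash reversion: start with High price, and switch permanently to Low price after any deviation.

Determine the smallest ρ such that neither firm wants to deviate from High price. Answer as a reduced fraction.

7/9

One-period gain from deviating is 20 − 13 = 7. The loss is 13 − 11 = 2 in every subsequent period, with present value 2·ρ/(1−ρ).
Deviation is unprofitable when 2·ρ/(1−ρ) ≥ 7, i.e. ρ/(1−ρ) ≥ 7/2.
Equivalently ρ ≥ 7/(7+2) = 7/9.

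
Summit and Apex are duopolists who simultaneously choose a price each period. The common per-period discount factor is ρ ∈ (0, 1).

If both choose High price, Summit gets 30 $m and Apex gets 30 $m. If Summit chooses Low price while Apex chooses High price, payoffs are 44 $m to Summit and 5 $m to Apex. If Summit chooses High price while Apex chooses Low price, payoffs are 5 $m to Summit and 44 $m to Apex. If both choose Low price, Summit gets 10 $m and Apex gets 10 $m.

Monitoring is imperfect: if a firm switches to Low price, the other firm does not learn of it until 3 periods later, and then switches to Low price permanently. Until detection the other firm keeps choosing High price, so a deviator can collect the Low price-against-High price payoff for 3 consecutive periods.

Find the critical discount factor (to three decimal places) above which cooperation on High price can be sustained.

0.744

Deviating for the 3 undetected periods gains 44−30 = 14 per period over cooperation, then loses 30−10 = 20 per period forever once punishment starts.
Gain: 14(1 + ρ + … + ρ^2); loss: 20·ρ^3/(1−ρ).
No profitable deviation ⇔ 14(1−ρ^3) ≤ 20·ρ^3, i.e. ρ^3 ≥ 14/(14+20) = 7/17.
Hence ρ ≥ (7/17)^(1/3) ≈ 0.744.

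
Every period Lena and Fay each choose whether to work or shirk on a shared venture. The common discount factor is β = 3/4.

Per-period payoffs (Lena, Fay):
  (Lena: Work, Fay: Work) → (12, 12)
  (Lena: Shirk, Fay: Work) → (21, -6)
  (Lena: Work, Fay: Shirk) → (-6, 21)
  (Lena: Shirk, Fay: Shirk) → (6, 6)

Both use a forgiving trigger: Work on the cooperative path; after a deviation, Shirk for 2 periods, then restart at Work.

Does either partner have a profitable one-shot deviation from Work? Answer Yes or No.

IC: β+…+β^2 ≥ (21−12)/(12−6) = 3/2.
At β = 3/4: partial sum = 1.3125 < 1.5000. Cooperation not sustainable.

Yes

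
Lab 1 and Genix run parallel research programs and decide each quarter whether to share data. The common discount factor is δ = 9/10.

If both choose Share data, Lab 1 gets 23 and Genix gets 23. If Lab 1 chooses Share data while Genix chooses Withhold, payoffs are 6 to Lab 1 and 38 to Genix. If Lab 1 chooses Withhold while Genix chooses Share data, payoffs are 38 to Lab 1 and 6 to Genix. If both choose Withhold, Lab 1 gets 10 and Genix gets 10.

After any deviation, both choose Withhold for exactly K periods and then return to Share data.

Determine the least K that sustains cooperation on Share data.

No profitable deviation requires (23−10)(δ+…+δ^K) ≥ 38−23, i.e. δ+…+δ^K ≥ 15/13 ≈ 1.1538.
With δ = 9/10, the partial sums are K=1: 0.9000, K=2: 1.7100.
K = 2 is the first length at which the sum reaches 1.1538.

2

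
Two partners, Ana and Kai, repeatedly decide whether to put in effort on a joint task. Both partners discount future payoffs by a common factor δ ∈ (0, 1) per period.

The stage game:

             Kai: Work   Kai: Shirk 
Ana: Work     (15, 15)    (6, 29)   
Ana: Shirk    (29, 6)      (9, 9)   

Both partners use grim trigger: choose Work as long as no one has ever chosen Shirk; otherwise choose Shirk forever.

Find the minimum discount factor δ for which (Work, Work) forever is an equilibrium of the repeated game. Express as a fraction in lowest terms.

7/10

One-period gain from deviating is 29 − 15 = 14. The loss is 15 − 9 = 6 in every subsequent period, with present value 6·δ/(1−δ).
Deviation is unprofitable when 6·δ/(1−δ) ≥ 14, i.e. δ/(1−δ) ≥ 7/3.
Equivalently δ ≥ 14/(14+6) = 7/10.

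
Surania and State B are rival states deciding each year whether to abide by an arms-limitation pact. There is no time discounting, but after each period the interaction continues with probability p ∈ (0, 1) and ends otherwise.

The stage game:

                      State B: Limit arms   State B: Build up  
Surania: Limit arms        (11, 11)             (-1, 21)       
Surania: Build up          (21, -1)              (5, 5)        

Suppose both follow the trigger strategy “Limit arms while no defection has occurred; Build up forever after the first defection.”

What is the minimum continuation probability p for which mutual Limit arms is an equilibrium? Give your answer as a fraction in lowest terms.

Expected cooperation value is 11 + p·11 + p²·11 + … = 11/(1−p); deviation gives 21 + p·5/(1−p).
11 ≥ 21(1−p) + 5p ⇒ 16p ≥ 10 ⇒ p ≥ 10/16 = 5/8.

5/8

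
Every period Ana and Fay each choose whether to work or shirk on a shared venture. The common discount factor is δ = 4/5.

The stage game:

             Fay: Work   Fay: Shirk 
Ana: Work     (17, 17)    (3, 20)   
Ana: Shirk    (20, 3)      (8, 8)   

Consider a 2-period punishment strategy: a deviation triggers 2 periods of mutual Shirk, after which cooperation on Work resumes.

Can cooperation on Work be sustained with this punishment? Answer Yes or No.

Comparing payoff streams over the 3 periods until play realigns: cooperate → 17(1+δ+…+δ^2); deviate → 20 + 8(δ+…+δ^2).
Cooperation is sustained iff (17−8)(δ+…+δ^2) ≥ 20−17.
δ+…+δ^2 = 4/5·(1−(4/5)^2)/(1−4/5) = 1.4400, and (20−17)/(17−8) = 0.3333.
1.4400 ≥ 0.3333, so cooperation is sustainable.

Yes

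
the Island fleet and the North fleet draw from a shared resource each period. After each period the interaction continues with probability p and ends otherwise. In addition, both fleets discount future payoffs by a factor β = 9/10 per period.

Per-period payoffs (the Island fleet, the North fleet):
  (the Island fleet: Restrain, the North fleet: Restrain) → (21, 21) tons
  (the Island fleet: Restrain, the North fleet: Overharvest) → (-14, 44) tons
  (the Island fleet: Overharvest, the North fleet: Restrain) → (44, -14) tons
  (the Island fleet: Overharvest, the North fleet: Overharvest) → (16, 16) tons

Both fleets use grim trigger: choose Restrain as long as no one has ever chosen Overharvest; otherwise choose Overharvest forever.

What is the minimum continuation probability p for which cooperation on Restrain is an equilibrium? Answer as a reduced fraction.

Expected continuation weight on next period's payoff is β·p = 9/10·p, which plays the role of the discount factor.
Cooperation requires 9/10·p ≥ (44−21)/(44−16) = 23/28, hence p ≥ 115/126.

115/126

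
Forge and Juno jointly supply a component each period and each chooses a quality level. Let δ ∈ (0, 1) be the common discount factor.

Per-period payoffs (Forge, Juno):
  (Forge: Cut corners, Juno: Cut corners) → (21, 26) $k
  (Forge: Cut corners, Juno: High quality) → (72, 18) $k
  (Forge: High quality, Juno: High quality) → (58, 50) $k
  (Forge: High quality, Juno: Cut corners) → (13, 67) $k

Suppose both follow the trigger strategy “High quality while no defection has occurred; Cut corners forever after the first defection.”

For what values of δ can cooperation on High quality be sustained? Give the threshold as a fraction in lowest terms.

For Forge: deviation gain 72−58 = 14, per-period punishment loss 58−21 = 37. IC gives δ ≥ 14/51.
For Juno: gain 17, loss 24 per period, so δ ≥ 17/41.
The tighter constraint is Juno's, so cooperation needs δ ≥ 17/41.

17/41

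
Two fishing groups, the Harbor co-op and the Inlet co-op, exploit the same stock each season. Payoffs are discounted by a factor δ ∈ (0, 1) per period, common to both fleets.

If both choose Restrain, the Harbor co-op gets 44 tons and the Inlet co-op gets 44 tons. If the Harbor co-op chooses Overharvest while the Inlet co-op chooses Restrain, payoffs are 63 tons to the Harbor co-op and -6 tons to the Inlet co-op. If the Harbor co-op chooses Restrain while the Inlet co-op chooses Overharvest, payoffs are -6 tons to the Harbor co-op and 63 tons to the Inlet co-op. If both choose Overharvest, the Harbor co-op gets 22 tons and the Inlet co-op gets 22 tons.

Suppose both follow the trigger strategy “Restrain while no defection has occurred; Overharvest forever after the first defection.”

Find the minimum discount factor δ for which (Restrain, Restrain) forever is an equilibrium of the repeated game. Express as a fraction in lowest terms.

19/41

Cooperation forever yields 44 each period: 44/(1−δ).
Deviating yields 63 once, then 22 forever: 63 + 22δ/(1−δ).
No profitable deviation requires 44/(1−δ) ≥ 63 + 22δ/(1−δ).
Multiplying by (1−δ): 44 ≥ 63(1−δ) + 22δ = 63 − 41δ.
So 41δ ≥ 19, i.e. δ ≥ 19/41.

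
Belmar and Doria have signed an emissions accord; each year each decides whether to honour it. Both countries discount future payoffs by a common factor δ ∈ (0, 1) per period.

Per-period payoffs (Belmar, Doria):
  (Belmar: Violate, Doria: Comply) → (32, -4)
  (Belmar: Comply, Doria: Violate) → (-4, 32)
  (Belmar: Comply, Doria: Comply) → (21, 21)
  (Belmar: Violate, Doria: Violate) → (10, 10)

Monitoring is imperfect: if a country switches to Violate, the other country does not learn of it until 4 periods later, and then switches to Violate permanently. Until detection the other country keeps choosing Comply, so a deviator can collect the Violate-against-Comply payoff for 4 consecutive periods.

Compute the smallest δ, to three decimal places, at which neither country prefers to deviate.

A deviator earns 32 for 4 periods, then 10 forever; cooperating earns 21 forever. Multiplying the IC by (1−δ):
21 ≥ 32(1−δ^4) + 10δ^4, so 22·δ^4 ≥ 11 and δ^4 ≥ 1/2.
δ ≥ (1/2)^(1/4) ≈ 0.841.

0.841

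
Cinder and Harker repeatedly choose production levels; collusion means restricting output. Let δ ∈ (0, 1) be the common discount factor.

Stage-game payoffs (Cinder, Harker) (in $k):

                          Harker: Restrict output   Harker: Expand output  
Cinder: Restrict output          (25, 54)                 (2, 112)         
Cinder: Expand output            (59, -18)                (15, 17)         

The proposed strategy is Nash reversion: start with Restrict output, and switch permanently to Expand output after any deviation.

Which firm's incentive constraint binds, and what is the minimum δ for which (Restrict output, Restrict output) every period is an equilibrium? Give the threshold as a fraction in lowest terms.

Cinder; δ ≥ 17/22

For Cinder: deviation gain 59−25 = 34, per-period punishment loss 25−15 = 10. IC gives δ ≥ 34/44 = 17/22.
For Harker: gain 58, loss 37 per period, so δ ≥ 58/95.
The tighter constraint is Cinder's, so cooperation needs δ ≥ 17/22.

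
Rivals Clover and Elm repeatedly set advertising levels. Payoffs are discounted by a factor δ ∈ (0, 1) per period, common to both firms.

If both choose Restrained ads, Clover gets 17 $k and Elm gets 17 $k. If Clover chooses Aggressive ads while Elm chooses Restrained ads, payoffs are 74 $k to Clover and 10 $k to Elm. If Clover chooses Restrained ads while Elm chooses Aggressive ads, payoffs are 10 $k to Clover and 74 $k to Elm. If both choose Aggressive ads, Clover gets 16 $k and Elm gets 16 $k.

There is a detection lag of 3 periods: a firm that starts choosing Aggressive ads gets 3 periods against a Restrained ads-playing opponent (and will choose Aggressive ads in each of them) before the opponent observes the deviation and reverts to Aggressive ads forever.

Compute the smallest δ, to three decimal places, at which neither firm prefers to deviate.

0.994

A deviator earns 74 for 3 periods, then 16 forever; cooperating earns 17 forever. Multiplying the IC by (1−δ):
17 ≥ 74(1−δ^3) + 16δ^3, so 58·δ^3 ≥ 57 and δ^3 ≥ 57/58.
δ ≥ (57/58)^(1/3) ≈ 0.994.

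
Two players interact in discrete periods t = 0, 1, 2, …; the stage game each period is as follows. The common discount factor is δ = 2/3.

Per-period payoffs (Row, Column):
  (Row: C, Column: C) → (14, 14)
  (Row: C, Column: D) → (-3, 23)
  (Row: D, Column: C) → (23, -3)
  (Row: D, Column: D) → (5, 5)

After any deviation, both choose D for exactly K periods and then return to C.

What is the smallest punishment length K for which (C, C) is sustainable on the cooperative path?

IC: δ(1−δ^K)/(1−δ) ≥ (23−14)/(14−5) = 1.
With δ = 2/3: need 1 − δ^K ≥ 1·(1−2/3)/(2/3), i.e. δ^K ≤ 0.5000.
Since (2/3)^1 = 0.6667 and (2/3)^2 = 0.4444, the smallest such K is 2.

2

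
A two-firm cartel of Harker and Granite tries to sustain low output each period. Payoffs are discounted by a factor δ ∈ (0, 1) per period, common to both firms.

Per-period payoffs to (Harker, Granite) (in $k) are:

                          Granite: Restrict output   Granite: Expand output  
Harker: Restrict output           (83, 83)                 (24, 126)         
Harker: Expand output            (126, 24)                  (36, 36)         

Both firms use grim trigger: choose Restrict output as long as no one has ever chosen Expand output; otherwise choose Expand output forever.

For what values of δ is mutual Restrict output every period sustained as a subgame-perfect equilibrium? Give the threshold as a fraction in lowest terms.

43/90

One-period gain from deviating is 126 − 83 = 43. The loss is 83 − 36 = 47 in every subsequent period, with present value 47·δ/(1−δ).
Deviation is unprofitable when 47·δ/(1−δ) ≥ 43, i.e. δ/(1−δ) ≥ 43/47.
Equivalently δ ≥ 43/(43+47) = 43/90.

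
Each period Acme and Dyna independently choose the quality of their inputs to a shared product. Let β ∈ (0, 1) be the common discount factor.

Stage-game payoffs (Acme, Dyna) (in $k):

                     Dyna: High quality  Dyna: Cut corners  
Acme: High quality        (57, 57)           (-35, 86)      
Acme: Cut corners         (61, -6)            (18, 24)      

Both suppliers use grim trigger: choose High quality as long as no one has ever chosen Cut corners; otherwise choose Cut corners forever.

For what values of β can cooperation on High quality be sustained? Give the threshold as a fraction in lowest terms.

29/62

Acme's threshold: (61−57)/(61−18) = 4/43.
Dyna's threshold: (86−57)/(86−24) = 29/62.
4/43 < 29/62, so Dyna binds and β* = 29/62.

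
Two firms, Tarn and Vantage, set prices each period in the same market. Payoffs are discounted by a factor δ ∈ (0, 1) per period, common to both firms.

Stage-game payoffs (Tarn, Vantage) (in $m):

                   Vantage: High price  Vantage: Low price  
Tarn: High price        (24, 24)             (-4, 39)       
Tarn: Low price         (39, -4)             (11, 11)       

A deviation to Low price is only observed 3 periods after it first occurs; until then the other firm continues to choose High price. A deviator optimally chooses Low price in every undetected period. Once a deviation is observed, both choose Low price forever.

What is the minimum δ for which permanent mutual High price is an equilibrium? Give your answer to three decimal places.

0.812

Deviating for the 3 undetected periods gains 39−24 = 15 per period over cooperation, then loses 24−11 = 13 per period forever once punishment starts.
Gain: 15(1 + δ + … + δ^2); loss: 13·δ^3/(1−δ).
No profitable deviation ⇔ 15(1−δ^3) ≤ 13·δ^3, i.e. δ^3 ≥ 15/(15+13) = 15/28.
Hence δ ≥ (15/28)^(1/3) ≈ 0.812.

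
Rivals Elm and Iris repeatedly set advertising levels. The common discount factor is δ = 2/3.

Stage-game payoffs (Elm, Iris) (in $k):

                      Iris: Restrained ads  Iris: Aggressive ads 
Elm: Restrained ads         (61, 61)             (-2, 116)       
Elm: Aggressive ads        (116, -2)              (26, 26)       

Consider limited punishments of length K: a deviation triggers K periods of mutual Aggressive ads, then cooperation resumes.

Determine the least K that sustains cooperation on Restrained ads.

Need Σ_{k=1}^{K} δ^k ≥ (116−61)/(61−26) = 1.5714 at δ = 2/3.
At K = 3 the sum is 1.4074 < 1.5714; at K = 4 it is 1.6049 ≥ 1.5714.
So the minimum punishment length is K = 4.

4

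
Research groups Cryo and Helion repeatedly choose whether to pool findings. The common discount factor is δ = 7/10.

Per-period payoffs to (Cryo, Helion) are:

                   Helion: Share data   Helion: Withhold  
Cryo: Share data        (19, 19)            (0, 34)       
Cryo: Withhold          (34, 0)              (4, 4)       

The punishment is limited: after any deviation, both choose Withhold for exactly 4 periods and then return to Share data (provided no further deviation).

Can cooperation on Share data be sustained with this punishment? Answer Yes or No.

A one-shot deviation gives 34 now, then 4 for 4 periods, then back to 19.
Gain from deviating: (34−19) today; loss: (19−4) in each of the next 4 periods.
No-deviation condition: (19−4)(δ+…+δ^4) ≥ 34−19, i.e. δ+…+δ^4 ≥ 1.
At δ = 7/10: δ+…+δ^4 = 1.7731 ≥ 1.0000.
So cooperation is sustainable.

Yes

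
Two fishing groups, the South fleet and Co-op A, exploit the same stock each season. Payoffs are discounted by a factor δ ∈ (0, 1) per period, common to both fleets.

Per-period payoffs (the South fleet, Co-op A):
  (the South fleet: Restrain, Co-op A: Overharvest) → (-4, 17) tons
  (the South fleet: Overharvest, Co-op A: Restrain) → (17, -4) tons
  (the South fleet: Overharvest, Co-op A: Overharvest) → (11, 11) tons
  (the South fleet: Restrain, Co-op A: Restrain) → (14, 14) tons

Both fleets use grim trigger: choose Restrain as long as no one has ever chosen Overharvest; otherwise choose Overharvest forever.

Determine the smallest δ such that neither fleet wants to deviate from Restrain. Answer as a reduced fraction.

14/(1−δ) ≥ 17 + 11δ/(1−δ)
14 ≥ 17 − 6δ
δ ≥ 3/6 = 1/2.

1/2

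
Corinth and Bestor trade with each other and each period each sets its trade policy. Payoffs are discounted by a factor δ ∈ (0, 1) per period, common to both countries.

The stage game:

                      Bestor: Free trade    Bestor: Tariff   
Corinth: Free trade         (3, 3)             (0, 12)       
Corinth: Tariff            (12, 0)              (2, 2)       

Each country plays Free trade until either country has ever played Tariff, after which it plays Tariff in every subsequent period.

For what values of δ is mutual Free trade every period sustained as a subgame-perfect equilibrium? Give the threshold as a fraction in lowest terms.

9/10

Cooperation forever yields 3 each period: 3/(1−δ).
Deviating yields 12 once, then 2 forever: 12 + 2δ/(1−δ).
No profitable deviation requires 3/(1−δ) ≥ 12 + 2δ/(1−δ).
Multiplying by (1−δ): 3 ≥ 12(1−δ) + 2δ = 12 − 10δ.
So 10δ ≥ 9, i.e. δ ≥ 9/10.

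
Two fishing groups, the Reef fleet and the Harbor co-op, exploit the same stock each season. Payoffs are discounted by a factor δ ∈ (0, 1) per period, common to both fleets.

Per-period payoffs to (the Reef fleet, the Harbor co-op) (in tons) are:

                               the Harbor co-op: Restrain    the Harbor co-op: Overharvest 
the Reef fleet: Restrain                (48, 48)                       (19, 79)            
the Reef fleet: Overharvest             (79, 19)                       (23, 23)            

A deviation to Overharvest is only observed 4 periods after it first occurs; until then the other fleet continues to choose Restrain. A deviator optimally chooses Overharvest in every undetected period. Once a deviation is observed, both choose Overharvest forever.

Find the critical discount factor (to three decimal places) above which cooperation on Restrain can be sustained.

Deviating for the 4 undetected periods gains 79−48 = 31 per period over cooperation, then loses 48−23 = 25 per period forever once punishment starts.
Gain: 31(1 + δ + … + δ^3); loss: 25·δ^4/(1−δ).
No profitable deviation ⇔ 31(1−δ^4) ≤ 25·δ^4, i.e. δ^4 ≥ 31/(31+25) = 31/56.
Hence δ ≥ (31/56)^(1/4) ≈ 0.863.

0.863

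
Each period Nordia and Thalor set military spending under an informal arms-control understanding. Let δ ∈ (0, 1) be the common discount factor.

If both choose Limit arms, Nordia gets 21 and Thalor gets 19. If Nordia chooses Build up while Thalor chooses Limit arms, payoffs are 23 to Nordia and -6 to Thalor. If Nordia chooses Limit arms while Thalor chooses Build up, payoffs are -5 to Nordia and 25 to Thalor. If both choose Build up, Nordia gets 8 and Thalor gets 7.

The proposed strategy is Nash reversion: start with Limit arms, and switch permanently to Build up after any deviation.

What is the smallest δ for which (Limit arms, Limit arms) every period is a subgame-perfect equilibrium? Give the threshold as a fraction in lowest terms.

For Nordia: deviation gain 23−21 = 2, per-period punishment loss 21−8 = 13. IC gives δ ≥ 2/15.
For Thalor: gain 6, loss 12 per period, so δ ≥ 6/18 = 1/3.
The tighter constraint is Thalor's, so cooperation needs δ ≥ 1/3.

1/3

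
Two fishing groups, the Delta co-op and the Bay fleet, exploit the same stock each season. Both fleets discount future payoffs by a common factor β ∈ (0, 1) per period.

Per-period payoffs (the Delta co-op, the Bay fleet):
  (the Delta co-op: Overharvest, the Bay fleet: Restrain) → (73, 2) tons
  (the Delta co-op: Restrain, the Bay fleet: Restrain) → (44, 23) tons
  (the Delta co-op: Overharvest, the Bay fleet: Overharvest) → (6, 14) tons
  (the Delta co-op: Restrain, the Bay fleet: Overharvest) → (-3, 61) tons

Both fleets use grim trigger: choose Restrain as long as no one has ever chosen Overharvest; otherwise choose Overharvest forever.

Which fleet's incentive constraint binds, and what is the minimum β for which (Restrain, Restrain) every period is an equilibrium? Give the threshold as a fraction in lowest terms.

the Bay fleet; β ≥ 38/47

the Delta co-op: cooperation gives 44 each period; deviation gives 73 once then 6 forever.
  44/(1−β) ≥ 73 + 6β/(1−β) ⇒ β ≥ 29/67.
the Bay fleet: cooperation gives 23 each period; deviation gives 61 once then 14 forever.
  β ≥ 38/47.
Both must hold, so the binding constraint is the Bay fleet's: β ≥ 38/47.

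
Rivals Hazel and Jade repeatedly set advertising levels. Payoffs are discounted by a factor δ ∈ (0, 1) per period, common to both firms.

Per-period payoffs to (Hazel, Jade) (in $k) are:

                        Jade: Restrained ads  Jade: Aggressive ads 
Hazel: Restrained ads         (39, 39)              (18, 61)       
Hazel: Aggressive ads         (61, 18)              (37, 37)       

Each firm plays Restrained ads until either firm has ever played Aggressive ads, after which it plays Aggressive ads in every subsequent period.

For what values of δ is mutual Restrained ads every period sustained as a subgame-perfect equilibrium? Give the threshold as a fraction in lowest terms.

39/(1−δ) ≥ 61 + 37δ/(1−δ)
39 ≥ 61 − 24δ
δ ≥ 22/24 = 11/12.

11/12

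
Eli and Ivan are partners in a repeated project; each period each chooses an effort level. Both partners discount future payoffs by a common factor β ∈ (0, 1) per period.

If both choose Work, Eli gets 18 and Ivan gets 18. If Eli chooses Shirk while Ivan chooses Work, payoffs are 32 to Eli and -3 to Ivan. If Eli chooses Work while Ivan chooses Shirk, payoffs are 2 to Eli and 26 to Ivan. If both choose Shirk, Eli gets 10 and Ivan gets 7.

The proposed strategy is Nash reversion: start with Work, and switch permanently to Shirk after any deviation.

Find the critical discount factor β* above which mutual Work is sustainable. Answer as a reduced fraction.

7/11

Eli: cooperation gives 18 each period; deviation gives 32 once then 10 forever.
  18/(1−β) ≥ 32 + 10β/(1−β) ⇒ β ≥ 14/22 = 7/11.
Ivan: cooperation gives 18 each period; deviation gives 26 once then 7 forever.
  β ≥ 8/19.
Both must hold, so the binding constraint is Eli's: β ≥ 7/11.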